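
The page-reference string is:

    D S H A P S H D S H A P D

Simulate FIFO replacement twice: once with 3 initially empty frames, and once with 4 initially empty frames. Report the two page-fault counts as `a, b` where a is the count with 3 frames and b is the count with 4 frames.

3 frames: F F F F F F F F . . F F . → 10 faults.
4 frames: F F F F F . . F F F F F F → 11 faults.
11 > 10: adding a frame increased faults — Belady's anomaly.

10, 11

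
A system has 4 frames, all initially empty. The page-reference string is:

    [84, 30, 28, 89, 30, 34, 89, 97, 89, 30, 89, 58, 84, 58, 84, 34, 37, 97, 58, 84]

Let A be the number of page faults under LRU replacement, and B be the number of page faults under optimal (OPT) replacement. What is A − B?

Under LRU: F F F F . F . F . . . F F . . F F F F F → 13 faults.
Under OPT: F F F F . F . F . . . F . . . F F . . . → 9 faults.
A − B = 13 − 9 = 4.

4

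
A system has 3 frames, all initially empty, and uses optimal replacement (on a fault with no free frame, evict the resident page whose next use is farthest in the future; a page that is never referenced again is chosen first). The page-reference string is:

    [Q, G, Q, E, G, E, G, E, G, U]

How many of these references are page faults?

Q → miss, frames {Q}
G → miss, frames {Q,G}
Q → hit
E → miss, frames {Q,G,E}
G → hit
E → hit
G → hit
E → hit
G → hit
U → miss, evict E, frames {Q,G,U}
Page faults: 4.

4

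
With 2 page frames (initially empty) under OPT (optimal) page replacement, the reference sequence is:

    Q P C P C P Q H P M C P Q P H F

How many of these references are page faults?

Q → fault, frames {Q}
P → fault, frames {Q,P}
C → fault, evict Q, frames {P,C}
P → hit
C → hit
P → hit
Q → fault, evict C, frames {P,Q}
H → fault, evict Q, frames {P,H}
P → hit
M → fault, evict H, frames {P,M}
C → fault, evict M, frames {P,C}
P → hit
Q → fault, evict C, frames {P,Q}
P → hit
H → fault, evict Q, frames {P,H}
F → fault, evict H, frames {P,F}
Page faults: 10.

10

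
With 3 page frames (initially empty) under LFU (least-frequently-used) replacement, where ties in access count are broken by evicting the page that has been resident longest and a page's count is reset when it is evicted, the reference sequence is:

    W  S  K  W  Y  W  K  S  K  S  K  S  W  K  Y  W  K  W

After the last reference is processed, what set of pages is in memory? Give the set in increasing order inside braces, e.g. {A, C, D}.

W → miss, frames {W}
S → miss, frames {W,S}
K → miss, frames {W,S,K}
W → hit
Y → miss, evict S, frames {W,K,Y}
W → hit
K → hit
S → miss, evict Y, frames {W,K,S}
K → hit
S → hit
K → hit
S → hit
W → hit
K → hit
Y → miss, evict S, frames {W,K,Y}
W → hit
K → hit
W → hit

{K, W, Y}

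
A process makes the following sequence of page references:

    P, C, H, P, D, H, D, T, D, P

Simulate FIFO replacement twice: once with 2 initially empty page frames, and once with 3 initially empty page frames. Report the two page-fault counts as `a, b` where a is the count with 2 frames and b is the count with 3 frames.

2 frames: F F F F F F . F F F → 9 faults.
3 frames: F F F . F . . F . F → 6 faults.
6 < 9: adding a frame reduced faults, as is typical.

9, 6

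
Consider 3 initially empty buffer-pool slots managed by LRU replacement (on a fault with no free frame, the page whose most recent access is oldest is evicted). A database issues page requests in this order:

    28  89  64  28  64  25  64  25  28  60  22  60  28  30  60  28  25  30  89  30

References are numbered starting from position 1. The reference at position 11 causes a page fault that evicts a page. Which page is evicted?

pos 1: 28 -> fault, frames [28]
pos 2: 89 -> fault, frames [28, 89]
pos 3: 64 -> fault, frames [28, 89, 64]
pos 4: 28 -> hit
pos 5: 64 -> hit
pos 6: 25 -> fault, evict 89, frames [28, 64, 25]
pos 7: 64 -> hit
pos 8: 25 -> hit
pos 9: 28 -> hit
pos 10: 60 -> fault, evict 64, frames [25, 28, 60]
pos 11: 22 -> fault, evict 25, frames [28, 60, 22]
At position 11, page 25 is evicted.

25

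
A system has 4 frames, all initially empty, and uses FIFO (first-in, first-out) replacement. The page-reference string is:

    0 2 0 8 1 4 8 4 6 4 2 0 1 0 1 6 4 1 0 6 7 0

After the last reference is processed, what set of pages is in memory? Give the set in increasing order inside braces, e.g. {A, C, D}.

0: miss, frames (0)
2: miss, frames (0 2)
0: hit
8: miss, frames (0 2 8)
1: miss, frames (0 2 8 1)
4: miss, evict 0, frames (2 8 1 4)
8: hit
4: hit
6: miss, evict 2, frames (8 1 4 6)
4: hit
2: miss, evict 8, frames (1 4 6 2)
0: miss, evict 1, frames (4 6 2 0)
1: miss, evict 4, frames (6 2 0 1)
0: hit
1: hit
6: hit
4: miss, evict 6, frames (2 0 1 4)
1: hit
0: hit
6: miss, evict 2, frames (0 1 4 6)
7: miss, evict 0, frames (1 4 6 7)
0: miss, evict 1, frames (4 6 7 0)

{0, 4, 6, 7}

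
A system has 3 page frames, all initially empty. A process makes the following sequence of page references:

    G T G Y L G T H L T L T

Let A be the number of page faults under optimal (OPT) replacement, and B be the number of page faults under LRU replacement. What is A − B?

Under OPT: F F . F F . . F . . . . → 5 faults.
Under LRU: F F . F F . F F F . . . → 7 faults.
A − B = 5 − 7 = -2.

-2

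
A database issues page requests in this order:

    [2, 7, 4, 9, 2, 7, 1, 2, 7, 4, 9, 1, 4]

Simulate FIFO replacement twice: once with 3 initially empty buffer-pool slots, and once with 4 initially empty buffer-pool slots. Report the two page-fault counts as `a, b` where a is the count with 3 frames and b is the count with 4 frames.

3 frames: F F F F F F F . . F F . . → 9 faults.
4 frames: F F F F . . F F F F F F . → 10 faults.
10 > 9: adding a frame increased faults — Belady's anomaly.

9, 10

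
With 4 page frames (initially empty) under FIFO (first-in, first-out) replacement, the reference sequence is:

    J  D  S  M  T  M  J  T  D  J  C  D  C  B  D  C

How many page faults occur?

J: miss, frames {J}
D: miss, frames {J,D}
S: miss, frames {J,D,S}
M: miss, frames {J,D,S,M}
T: miss, evict J, frames {D,S,M,T}
M: hit
J: miss, evict D, frames {S,M,T,J}
T: hit
D: miss, evict S, frames {M,T,J,D}
J: hit
C: miss, evict M, frames {T,J,D,C}
D: hit
C: hit
B: miss, evict T, frames {J,D,C,B}
D: hit
C: hit
Page faults: 9.

9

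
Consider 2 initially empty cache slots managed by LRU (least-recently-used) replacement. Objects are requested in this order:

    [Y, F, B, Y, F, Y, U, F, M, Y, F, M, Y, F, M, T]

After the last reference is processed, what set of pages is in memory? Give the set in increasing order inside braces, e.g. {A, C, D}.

Y: fault, frames {Y}
F: fault, frames {Y,F}
B: fault, evict Y, frames {F,B}
Y: fault, evict F, frames {B,Y}
F: fault, evict B, frames {Y,F}
Y: hit
U: fault, evict F, frames {Y,U}
F: fault, evict Y, frames {U,F}
M: fault, evict U, frames {F,M}
Y: fault, evict F, frames {M,Y}
F: fault, evict M, frames {Y,F}
M: fault, evict Y, frames {F,M}
Y: fault, evict F, frames {M,Y}
F: fault, evict M, frames {Y,F}
M: fault, evict Y, frames {F,M}
T: fault, evict F, frames {M,T}

{M, T}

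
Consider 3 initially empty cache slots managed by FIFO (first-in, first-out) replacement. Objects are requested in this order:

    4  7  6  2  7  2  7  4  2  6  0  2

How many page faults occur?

4 → miss, frames {4}
7 → miss, frames {4,7}
6 → miss, frames {4,7,6}
2 → miss, evict 4, frames {7,6,2}
7 → hit
2 → hit
7 → hit
4 → miss, evict 7, frames {6,2,4}
2 → hit
6 → hit
0 → miss, evict 6, frames {2,4,0}
2 → hit
Page faults: 6.

6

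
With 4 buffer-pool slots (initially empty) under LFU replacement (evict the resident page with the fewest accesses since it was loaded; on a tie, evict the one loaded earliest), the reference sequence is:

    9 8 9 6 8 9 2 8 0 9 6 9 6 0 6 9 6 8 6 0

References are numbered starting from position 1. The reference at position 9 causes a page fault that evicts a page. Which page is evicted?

6

pos 1: 9 → fault, frames {9}
pos 2: 8 → fault, frames {9,8}
pos 3: 9 → hit
pos 4: 6 → fault, frames {9,8,6}
pos 5: 8 → hit
pos 6: 9 → hit
pos 7: 2 → fault, frames {9,8,6,2}
pos 8: 8 → hit
pos 9: 0 → fault, evict 6, frames {9,8,2,0}
At position 9, page 6 is evicted.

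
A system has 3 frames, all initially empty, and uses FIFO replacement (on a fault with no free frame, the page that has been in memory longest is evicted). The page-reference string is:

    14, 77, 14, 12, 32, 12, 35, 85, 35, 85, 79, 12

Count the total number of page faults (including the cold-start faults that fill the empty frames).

8

14 → fault, frames [14]
77 → fault, frames [14, 77]
14 → hit
12 → fault, frames [14, 77, 12]
32 → fault, evict 14, frames [77, 12, 32]
12 → hit
35 → fault, evict 77, frames [12, 32, 35]
85 → fault, evict 12, frames [32, 35, 85]
35 → hit
85 → hit
79 → fault, evict 32, frames [35, 85, 79]
12 → fault, evict 35, frames [85, 79, 12]
Page faults: 8.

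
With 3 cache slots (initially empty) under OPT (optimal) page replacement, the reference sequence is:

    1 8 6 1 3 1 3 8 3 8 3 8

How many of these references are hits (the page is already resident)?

8

1 → fault, frames {1}
8 → fault, frames {1,8}
6 → fault, frames {1,8,6}
1 → hit
3 → fault, evict 6, frames {1,8,3}
1 → hit
3 → hit
8 → hit
3 → hit
8 → hit
3 → hit
8 → hit
Hits: 8.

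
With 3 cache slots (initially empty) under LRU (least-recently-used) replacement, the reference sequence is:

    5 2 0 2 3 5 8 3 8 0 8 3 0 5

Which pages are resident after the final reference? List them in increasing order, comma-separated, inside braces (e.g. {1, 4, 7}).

{0, 3, 5}

5 -> miss, frames (5)
2 -> miss, frames (5 2)
0 -> miss, frames (5 2 0)
2 -> hit
3 -> miss, evict 5, frames (0 2 3)
5 -> miss, evict 0, frames (2 3 5)
8 -> miss, evict 2, frames (3 5 8)
3 -> hit
8 -> hit
0 -> miss, evict 5, frames (3 8 0)
8 -> hit
3 -> hit
0 -> hit
5 -> miss, evict 8, frames (3 0 5)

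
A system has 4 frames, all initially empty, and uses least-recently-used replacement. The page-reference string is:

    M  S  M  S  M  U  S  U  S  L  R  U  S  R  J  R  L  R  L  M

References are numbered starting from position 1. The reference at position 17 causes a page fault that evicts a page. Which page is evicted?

pos 1: M → miss, frames (M)
pos 2: S → miss, frames (M S)
pos 3: M → hit
pos 4: S → hit
pos 5: M → hit
pos 6: U → miss, frames (S M U)
pos 7: S → hit
pos 8: U → hit
pos 9: S → hit
pos 10: L → miss, frames (M U S L)
pos 11: R → miss, evict M, frames (U S L R)
pos 12: U → hit
pos 13: S → hit
pos 14: R → hit
pos 15: J → miss, evict L, frames (U S R J)
pos 16: R → hit
pos 17: L → miss, evict U, frames (S J R L)
At position 17, page U is evicted.

U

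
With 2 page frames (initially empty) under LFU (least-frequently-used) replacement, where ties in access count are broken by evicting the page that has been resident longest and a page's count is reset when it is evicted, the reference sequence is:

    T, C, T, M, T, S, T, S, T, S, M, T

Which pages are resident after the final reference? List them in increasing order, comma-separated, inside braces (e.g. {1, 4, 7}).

T -> miss, frames (T)
C -> miss, frames (T C)
T -> hit
M -> miss, evict C, frames (T M)
T -> hit
S -> miss, evict M, frames (T S)
T -> hit
S -> hit
T -> hit
S -> hit
M -> miss, evict S, frames (T M)
T -> hit

{M, T}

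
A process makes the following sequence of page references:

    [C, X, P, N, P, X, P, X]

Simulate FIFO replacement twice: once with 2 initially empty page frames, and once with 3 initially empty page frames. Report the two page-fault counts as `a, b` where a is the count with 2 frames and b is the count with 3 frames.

6, 4

2 frames: F F F F . F F . → 6 faults.
3 frames: F F F F . . . . → 4 faults.
4 < 6: adding a frame reduced faults, as is typical.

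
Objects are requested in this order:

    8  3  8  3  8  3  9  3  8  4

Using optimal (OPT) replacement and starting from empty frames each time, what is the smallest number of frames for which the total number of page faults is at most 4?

3

f=1: 10 faults
f=2: 5 faults
f=3: 4 faults
f=4: 4 faults
Smallest f with faults ≤ 4 is 3.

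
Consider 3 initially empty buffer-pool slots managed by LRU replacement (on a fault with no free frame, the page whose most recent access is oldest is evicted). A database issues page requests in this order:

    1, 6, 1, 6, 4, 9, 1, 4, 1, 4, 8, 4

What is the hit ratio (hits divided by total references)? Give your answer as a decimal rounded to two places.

0.50

1 → fault, frames [1]
6 → fault, frames [1, 6]
1 → hit
6 → hit
4 → fault, frames [1, 6, 4]
9 → fault, evict 1, frames [6, 4, 9]
1 → fault, evict 6, frames [4, 9, 1]
4 → hit
1 → hit
4 → hit
8 → fault, evict 9, frames [1, 4, 8]
4 → hit
Hits: 6 of 12 references → 6/12 = 0.5000.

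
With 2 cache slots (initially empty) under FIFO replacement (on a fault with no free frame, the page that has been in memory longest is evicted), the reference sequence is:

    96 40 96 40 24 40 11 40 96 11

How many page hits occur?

3

96 -> miss, frames (96)
40 -> miss, frames (96 40)
96 -> hit
40 -> hit
24 -> miss, evict 96, frames (40 24)
40 -> hit
11 -> miss, evict 40, frames (24 11)
40 -> miss, evict 24, frames (11 40)
96 -> miss, evict 11, frames (40 96)
11 -> miss, evict 40, frames (96 11)
Hits: 3.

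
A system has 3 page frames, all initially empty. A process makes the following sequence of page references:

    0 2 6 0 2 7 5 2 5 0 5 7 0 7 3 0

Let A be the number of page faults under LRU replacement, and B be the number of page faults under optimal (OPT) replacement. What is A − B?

Under LRU: F F F . . F F . . F . F . . F . → 8 faults.
Under OPT: F F F . . F F . . . . F . . F . → 7 faults.
A − B = 8 − 7 = 1.

1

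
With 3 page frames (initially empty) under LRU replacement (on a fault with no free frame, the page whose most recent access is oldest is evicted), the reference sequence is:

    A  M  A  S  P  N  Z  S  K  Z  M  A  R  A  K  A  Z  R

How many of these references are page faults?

A -> miss, frames {A}
M -> miss, frames {A,M}
A -> hit
S -> miss, frames {M,A,S}
P -> miss, evict M, frames {A,S,P}
N -> miss, evict A, frames {S,P,N}
Z -> miss, evict S, frames {P,N,Z}
S -> miss, evict P, frames {N,Z,S}
K -> miss, evict N, frames {Z,S,K}
Z -> hit
M -> miss, evict S, frames {K,Z,M}
A -> miss, evict K, frames {Z,M,A}
R -> miss, evict Z, frames {M,A,R}
A -> hit
K -> miss, evict M, frames {R,A,K}
A -> hit
Z -> miss, evict R, frames {K,A,Z}
R -> miss, evict K, frames {A,Z,R}
Page faults: 14.

14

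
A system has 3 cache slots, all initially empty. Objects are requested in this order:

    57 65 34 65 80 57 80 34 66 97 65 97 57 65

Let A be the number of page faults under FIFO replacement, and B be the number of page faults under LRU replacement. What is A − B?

-1

Under FIFO: F F F . F F . . F F F . F . → 9 faults.
Under LRU: F F F . F F . F F F F . F . → 10 faults.
A − B = 9 − 10 = -1.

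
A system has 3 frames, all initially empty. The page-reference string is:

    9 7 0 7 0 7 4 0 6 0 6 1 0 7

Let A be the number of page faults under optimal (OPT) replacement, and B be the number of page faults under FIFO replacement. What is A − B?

-2

Under OPT: F F F . . . F . F . . F . . → 6 faults.
Under FIFO: F F F . . . F . F . . F F F → 8 faults.
A − B = 6 − 8 = -2.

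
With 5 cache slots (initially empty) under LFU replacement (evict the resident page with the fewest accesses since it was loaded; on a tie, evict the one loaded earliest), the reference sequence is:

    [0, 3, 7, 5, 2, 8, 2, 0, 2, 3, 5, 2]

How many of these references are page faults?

8

0 → miss, frames [0]
3 → miss, frames [0, 3]
7 → miss, frames [0, 3, 7]
5 → miss, frames [0, 3, 7, 5]
2 → miss, frames [0, 3, 7, 5, 2]
8 → miss, evict 0, frames [3, 7, 5, 2, 8]
2 → hit
0 → miss, evict 3, frames [7, 5, 2, 8, 0]
2 → hit
3 → miss, evict 7, frames [5, 2, 8, 0, 3]
5 → hit
2 → hit
Page faults: 8.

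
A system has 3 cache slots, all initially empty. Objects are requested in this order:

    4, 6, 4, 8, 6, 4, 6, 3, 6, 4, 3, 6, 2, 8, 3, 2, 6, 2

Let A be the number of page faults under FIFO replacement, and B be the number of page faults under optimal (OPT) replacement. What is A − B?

4

Under FIFO: F F . F . . . F . F . F F F F . F F → 11 faults.
Under OPT: F F . F . . . F . . . . F F . . F . → 7 faults.
A − B = 11 − 7 = 4.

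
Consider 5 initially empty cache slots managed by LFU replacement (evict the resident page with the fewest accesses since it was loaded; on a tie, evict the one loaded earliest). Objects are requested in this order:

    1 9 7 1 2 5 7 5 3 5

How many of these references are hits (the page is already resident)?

4

1 → miss, frames (1)
9 → miss, frames (1 9)
7 → miss, frames (1 9 7)
1 → hit
2 → miss, frames (1 9 7 2)
5 → miss, frames (1 9 7 2 5)
7 → hit
5 → hit
3 → miss, evict 9, frames (1 7 2 5 3)
5 → hit
Hits: 4.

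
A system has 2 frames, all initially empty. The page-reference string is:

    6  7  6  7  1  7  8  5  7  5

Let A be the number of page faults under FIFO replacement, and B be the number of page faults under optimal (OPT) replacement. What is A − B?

1

Under FIFO: F F . . F . F F F . → 6 faults.
Under OPT: F F . . F . F F . . → 5 faults.
A − B = 6 − 5 = 1.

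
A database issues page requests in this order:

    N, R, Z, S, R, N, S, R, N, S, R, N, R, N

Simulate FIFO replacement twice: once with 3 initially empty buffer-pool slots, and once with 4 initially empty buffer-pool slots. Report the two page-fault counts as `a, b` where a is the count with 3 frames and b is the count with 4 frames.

6, 4

3 frames: F F F F . F . F . . . . . . → 6 faults.
4 frames: F F F F . . . . . . . . . . → 4 faults.
4 < 6: adding a frame reduced faults, as is typical.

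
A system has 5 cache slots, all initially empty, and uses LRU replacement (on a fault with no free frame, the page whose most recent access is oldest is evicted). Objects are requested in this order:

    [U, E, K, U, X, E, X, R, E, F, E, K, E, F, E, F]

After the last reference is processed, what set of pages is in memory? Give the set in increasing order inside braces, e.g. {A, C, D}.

U: miss, frames (U)
E: miss, frames (U E)
K: miss, frames (U E K)
U: hit
X: miss, frames (E K U X)
E: hit
X: hit
R: miss, frames (K U E X R)
E: hit
F: miss, evict K, frames (U X R E F)
E: hit
K: miss, evict U, frames (X R F E K)
E: hit
F: hit
E: hit
F: hit

{E, F, K, R, X}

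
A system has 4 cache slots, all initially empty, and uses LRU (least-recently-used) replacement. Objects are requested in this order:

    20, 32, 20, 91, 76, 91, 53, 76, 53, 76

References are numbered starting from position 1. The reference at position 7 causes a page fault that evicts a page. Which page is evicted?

32

pos 1: 20 → miss, frames (20)
pos 2: 32 → miss, frames (20 32)
pos 3: 20 → hit
pos 4: 91 → miss, frames (32 20 91)
pos 5: 76 → miss, frames (32 20 91 76)
pos 6: 91 → hit
pos 7: 53 → miss, evict 32, frames (20 76 91 53)
At position 7, page 32 is evicted.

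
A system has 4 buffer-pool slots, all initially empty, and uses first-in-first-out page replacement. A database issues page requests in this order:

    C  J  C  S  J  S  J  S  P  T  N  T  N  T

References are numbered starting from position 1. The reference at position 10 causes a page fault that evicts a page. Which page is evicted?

pos 1: C -> miss, frames [C]
pos 2: J -> miss, frames [C, J]
pos 3: C -> hit
pos 4: S -> miss, frames [C, J, S]
pos 5: J -> hit
pos 6: S -> hit
pos 7: J -> hit
pos 8: S -> hit
pos 9: P -> miss, frames [C, J, S, P]
pos 10: T -> miss, evict C, frames [J, S, P, T]
At position 10, page C is evicted.

C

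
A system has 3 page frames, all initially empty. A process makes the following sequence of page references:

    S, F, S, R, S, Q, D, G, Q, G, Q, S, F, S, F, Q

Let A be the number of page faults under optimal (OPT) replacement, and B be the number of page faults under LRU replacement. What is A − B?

-1

Under OPT: F F . F . F F F . . . . F . . . → 7 faults.
Under LRU: F F . F . F F F . . . F F . . . → 8 faults.
A − B = 7 − 8 = -1.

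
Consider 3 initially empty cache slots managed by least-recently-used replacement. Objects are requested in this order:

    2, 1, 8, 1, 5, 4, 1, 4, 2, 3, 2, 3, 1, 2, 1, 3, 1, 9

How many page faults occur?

2 → miss, frames (2)
1 → miss, frames (2 1)
8 → miss, frames (2 1 8)
1 → hit
5 → miss, evict 2, frames (8 1 5)
4 → miss, evict 8, frames (1 5 4)
1 → hit
4 → hit
2 → miss, evict 5, frames (1 4 2)
3 → miss, evict 1, frames (4 2 3)
2 → hit
3 → hit
1 → miss, evict 4, frames (2 3 1)
2 → hit
1 → hit
3 → hit
1 → hit
9 → miss, evict 2, frames (3 1 9)
Page faults: 9.

9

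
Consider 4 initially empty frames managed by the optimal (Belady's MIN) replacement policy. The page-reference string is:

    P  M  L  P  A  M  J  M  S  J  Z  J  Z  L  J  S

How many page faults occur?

P: miss, frames {P}
M: miss, frames {P,M}
L: miss, frames {P,M,L}
P: hit
A: miss, frames {P,M,L,A}
M: hit
J: miss, evict A, frames {P,M,L,J}
M: hit
S: miss, evict M, frames {P,L,J,S}
J: hit
Z: miss, evict P, frames {L,J,S,Z}
J: hit
Z: hit
L: hit
J: hit
S: hit
Page faults: 7.

7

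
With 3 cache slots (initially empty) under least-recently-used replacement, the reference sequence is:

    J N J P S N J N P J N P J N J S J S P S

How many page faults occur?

9

J: miss, frames {J}
N: miss, frames {J,N}
J: hit
P: miss, frames {N,J,P}
S: miss, evict N, frames {J,P,S}
N: miss, evict J, frames {P,S,N}
J: miss, evict P, frames {S,N,J}
N: hit
P: miss, evict S, frames {J,N,P}
J: hit
N: hit
P: hit
J: hit
N: hit
J: hit
S: miss, evict P, frames {N,J,S}
J: hit
S: hit
P: miss, evict N, frames {J,S,P}
S: hit
Page faults: 9.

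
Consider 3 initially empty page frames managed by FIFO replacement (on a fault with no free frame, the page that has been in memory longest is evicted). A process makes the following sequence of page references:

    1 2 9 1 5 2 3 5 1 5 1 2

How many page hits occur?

1 -> fault, frames (1)
2 -> fault, frames (1 2)
9 -> fault, frames (1 2 9)
1 -> hit
5 -> fault, evict 1, frames (2 9 5)
2 -> hit
3 -> fault, evict 2, frames (9 5 3)
5 -> hit
1 -> fault, evict 9, frames (5 3 1)
5 -> hit
1 -> hit
2 -> fault, evict 5, frames (3 1 2)
Hits: 5.

5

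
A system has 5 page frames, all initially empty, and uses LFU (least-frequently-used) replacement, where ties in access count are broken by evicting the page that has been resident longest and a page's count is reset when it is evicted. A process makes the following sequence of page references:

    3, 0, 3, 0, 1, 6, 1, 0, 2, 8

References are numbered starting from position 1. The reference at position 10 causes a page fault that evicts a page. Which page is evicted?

pos 1: 3 -> fault, frames [3]
pos 2: 0 -> fault, frames [3, 0]
pos 3: 3 -> hit
pos 4: 0 -> hit
pos 5: 1 -> fault, frames [3, 0, 1]
pos 6: 6 -> fault, frames [3, 0, 1, 6]
pos 7: 1 -> hit
pos 8: 0 -> hit
pos 9: 2 -> fault, frames [3, 0, 1, 6, 2]
pos 10: 8 -> fault, evict 6, frames [3, 0, 1, 2, 8]
At position 10, page 6 is evicted.

6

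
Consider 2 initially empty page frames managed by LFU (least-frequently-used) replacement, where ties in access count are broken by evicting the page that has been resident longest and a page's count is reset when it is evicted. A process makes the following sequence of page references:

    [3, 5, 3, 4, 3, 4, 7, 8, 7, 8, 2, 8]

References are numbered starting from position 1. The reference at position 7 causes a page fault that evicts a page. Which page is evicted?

4

pos 1: 3 → miss, frames [3]
pos 2: 5 → miss, frames [3, 5]
pos 3: 3 → hit
pos 4: 4 → miss, evict 5, frames [3, 4]
pos 5: 3 → hit
pos 6: 4 → hit
pos 7: 7 → miss, evict 4, frames [3, 7]
At position 7, page 4 is evicted.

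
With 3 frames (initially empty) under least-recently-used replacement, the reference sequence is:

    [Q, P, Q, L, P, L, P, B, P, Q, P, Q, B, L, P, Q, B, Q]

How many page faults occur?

9

Q → fault, frames {Q}
P → fault, frames {Q,P}
Q → hit
L → fault, frames {P,Q,L}
P → hit
L → hit
P → hit
B → fault, evict Q, frames {L,P,B}
P → hit
Q → fault, evict L, frames {B,P,Q}
P → hit
Q → hit
B → hit
L → fault, evict P, frames {Q,B,L}
P → fault, evict Q, frames {B,L,P}
Q → fault, evict B, frames {L,P,Q}
B → fault, evict L, frames {P,Q,B}
Q → hit
Page faults: 9.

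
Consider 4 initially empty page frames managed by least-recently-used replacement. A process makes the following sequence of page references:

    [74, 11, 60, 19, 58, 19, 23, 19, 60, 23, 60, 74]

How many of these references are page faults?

74 → miss, frames [74]
11 → miss, frames [74, 11]
60 → miss, frames [74, 11, 60]
19 → miss, frames [74, 11, 60, 19]
58 → miss, evict 74, frames [11, 60, 19, 58]
19 → hit
23 → miss, evict 11, frames [60, 58, 19, 23]
19 → hit
60 → hit
23 → hit
60 → hit
74 → miss, evict 58, frames [19, 23, 60, 74]
Page faults: 7.

7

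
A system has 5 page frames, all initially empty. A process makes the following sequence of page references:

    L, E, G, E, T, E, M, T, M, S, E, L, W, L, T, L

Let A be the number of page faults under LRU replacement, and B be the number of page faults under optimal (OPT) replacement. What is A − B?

2

Under LRU: F F F . F . F . . F . F F . F . → 9 faults.
Under OPT: F F F . F . F . . F . . F . . . → 7 faults.
A − B = 9 − 7 = 2.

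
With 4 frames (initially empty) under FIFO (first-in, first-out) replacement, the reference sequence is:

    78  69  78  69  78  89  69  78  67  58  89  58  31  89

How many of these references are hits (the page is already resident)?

78: fault, frames (78)
69: fault, frames (78 69)
78: hit
69: hit
78: hit
89: fault, frames (78 69 89)
69: hit
78: hit
67: fault, frames (78 69 89 67)
58: fault, evict 78, frames (69 89 67 58)
89: hit
58: hit
31: fault, evict 69, frames (89 67 58 31)
89: hit
Hits: 8.

8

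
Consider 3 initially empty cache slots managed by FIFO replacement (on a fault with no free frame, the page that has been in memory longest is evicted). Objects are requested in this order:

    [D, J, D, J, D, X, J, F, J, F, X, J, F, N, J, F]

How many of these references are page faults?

6

D → miss, frames [D]
J → miss, frames [D, J]
D → hit
J → hit
D → hit
X → miss, frames [D, J, X]
J → hit
F → miss, evict D, frames [J, X, F]
J → hit
F → hit
X → hit
J → hit
F → hit
N → miss, evict J, frames [X, F, N]
J → miss, evict X, frames [F, N, J]
F → hit
Page faults: 6.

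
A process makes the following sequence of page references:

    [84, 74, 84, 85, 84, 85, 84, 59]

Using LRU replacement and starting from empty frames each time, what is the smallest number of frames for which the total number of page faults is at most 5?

2

f=1: 8 faults
f=2: 4 faults
f=3: 4 faults
f=4: 4 faults
Smallest f with faults ≤ 5 is 2.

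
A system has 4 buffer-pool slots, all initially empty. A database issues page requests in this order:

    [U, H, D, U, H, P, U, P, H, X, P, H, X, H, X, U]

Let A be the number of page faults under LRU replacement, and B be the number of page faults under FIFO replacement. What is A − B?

Under LRU: F F F . . F . . . F . . . . . . → 5 faults.
Under FIFO: F F F . . F . . . F . . . . . F → 6 faults.
A − B = 5 − 6 = -1.

-1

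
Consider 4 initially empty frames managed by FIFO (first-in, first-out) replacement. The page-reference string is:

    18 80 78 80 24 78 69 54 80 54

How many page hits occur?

3

18: miss, frames (18)
80: miss, frames (18 80)
78: miss, frames (18 80 78)
80: hit
24: miss, frames (18 80 78 24)
78: hit
69: miss, evict 18, frames (80 78 24 69)
54: miss, evict 80, frames (78 24 69 54)
80: miss, evict 78, frames (24 69 54 80)
54: hit
Hits: 3.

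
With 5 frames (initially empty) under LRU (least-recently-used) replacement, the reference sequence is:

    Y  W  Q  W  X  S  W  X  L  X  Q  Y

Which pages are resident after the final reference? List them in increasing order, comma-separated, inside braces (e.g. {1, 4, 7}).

{L, Q, W, X, Y}

Y -> miss, frames [Y]
W -> miss, frames [Y, W]
Q -> miss, frames [Y, W, Q]
W -> hit
X -> miss, frames [Y, Q, W, X]
S -> miss, frames [Y, Q, W, X, S]
W -> hit
X -> hit
L -> miss, evict Y, frames [Q, S, W, X, L]
X -> hit
Q -> hit
Y -> miss, evict S, frames [W, L, X, Q, Y]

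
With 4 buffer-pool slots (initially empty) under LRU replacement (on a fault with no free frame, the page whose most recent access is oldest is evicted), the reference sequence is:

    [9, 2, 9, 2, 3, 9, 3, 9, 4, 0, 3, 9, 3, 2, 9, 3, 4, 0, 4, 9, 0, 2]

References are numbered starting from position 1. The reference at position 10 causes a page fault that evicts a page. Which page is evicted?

pos 1: 9 → miss, frames (9)
pos 2: 2 → miss, frames (9 2)
pos 3: 9 → hit
pos 4: 2 → hit
pos 5: 3 → miss, frames (9 2 3)
pos 6: 9 → hit
pos 7: 3 → hit
pos 8: 9 → hit
pos 9: 4 → miss, frames (2 3 9 4)
pos 10: 0 → miss, evict 2, frames (3 9 4 0)
At position 10, page 2 is evicted.

2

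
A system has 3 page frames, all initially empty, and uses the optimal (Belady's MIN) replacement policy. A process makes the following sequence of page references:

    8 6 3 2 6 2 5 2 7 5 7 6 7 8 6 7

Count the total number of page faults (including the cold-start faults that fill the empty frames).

7

8: fault, frames (8)
6: fault, frames (8 6)
3: fault, frames (8 6 3)
2: fault, evict 3, frames (8 6 2)
6: hit
2: hit
5: fault, evict 8, frames (6 2 5)
2: hit
7: fault, evict 2, frames (6 5 7)
5: hit
7: hit
6: hit
7: hit
8: fault, evict 5, frames (6 7 8)
6: hit
7: hit
Page faults: 7.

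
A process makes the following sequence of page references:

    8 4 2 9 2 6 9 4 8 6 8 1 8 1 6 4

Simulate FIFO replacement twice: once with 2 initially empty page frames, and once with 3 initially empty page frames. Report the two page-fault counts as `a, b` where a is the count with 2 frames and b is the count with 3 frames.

12, 10

2 frames: F F F F . F . F F F . F F . F F → 12 faults.
3 frames: F F F F . F . F F . . F . . F F → 10 faults.
10 < 12: adding a frame reduced faults, as is typical.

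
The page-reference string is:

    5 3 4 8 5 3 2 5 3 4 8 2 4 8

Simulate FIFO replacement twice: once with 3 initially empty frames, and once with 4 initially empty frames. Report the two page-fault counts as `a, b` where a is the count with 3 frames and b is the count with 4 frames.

3 frames: F F F F F F F . . F F . . . → 9 faults.
4 frames: F F F F . . F F F F F F . . → 10 faults.
10 > 9: adding a frame increased faults — Belady's anomaly.

9, 10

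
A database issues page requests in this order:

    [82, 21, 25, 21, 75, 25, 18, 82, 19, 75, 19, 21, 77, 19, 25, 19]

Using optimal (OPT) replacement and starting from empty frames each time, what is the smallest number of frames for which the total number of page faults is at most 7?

5

f=1: 16 faults
f=2: 10 faults
f=3: 9 faults
f=4: 8 faults
f=5: 7 faults
f=6: 7 faults
f=7: 7 faults
Smallest f with faults ≤ 7 is 5.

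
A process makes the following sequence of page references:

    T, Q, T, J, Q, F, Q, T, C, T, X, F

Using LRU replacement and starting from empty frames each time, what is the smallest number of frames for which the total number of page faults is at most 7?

4

f=1: 12 faults
f=2: 9 faults
f=3: 8 faults
f=4: 7 faults
f=5: 6 faults
f=6: 6 faults
Smallest f with faults ≤ 7 is 4.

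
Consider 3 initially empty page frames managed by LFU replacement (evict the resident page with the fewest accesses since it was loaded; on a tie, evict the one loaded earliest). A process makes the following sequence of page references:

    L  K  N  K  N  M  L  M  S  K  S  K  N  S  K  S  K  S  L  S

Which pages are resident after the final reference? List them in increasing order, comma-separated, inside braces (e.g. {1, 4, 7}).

L → fault, frames [L]
K → fault, frames [L, K]
N → fault, frames [L, K, N]
K → hit
N → hit
M → fault, evict L, frames [K, N, M]
L → fault, evict M, frames [K, N, L]
M → fault, evict L, frames [K, N, M]
S → fault, evict M, frames [K, N, S]
K → hit
S → hit
K → hit
N → hit
S → hit
K → hit
S → hit
K → hit
S → hit
L → fault, evict N, frames [K, S, L]
S → hit

{K, L, S}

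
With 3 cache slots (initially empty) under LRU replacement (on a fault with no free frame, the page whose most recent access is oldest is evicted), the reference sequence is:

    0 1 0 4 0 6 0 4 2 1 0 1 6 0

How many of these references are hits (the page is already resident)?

6

0: fault, frames (0)
1: fault, frames (0 1)
0: hit
4: fault, frames (1 0 4)
0: hit
6: fault, evict 1, frames (4 0 6)
0: hit
4: hit
2: fault, evict 6, frames (0 4 2)
1: fault, evict 0, frames (4 2 1)
0: fault, evict 4, frames (2 1 0)
1: hit
6: fault, evict 2, frames (0 1 6)
0: hit
Hits: 6.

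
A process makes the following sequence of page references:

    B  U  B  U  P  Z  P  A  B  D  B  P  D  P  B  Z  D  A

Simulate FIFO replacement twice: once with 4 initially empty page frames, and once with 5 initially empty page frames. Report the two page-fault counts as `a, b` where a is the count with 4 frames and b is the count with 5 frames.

10, 7

4 frames: F F . . F F . F F F . F . . . F . F → 10 faults.
5 frames: F F . . F F . F . F F . . . . . . . → 7 faults.
7 < 10: adding a frame reduced faults, as is typical.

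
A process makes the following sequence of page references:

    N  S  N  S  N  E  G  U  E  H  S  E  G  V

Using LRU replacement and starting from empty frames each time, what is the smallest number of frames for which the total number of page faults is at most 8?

5

f=1: 14 faults
f=2: 11 faults
f=3: 9 faults
f=4: 9 faults
f=5: 8 faults
f=6: 7 faults
f=7: 7 faults
Smallest f with faults ≤ 8 is 5.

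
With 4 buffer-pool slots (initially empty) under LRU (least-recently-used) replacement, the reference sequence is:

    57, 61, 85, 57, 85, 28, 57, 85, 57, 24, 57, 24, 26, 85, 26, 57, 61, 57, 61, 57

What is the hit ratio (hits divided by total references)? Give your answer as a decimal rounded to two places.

57 → miss, frames (57)
61 → miss, frames (57 61)
85 → miss, frames (57 61 85)
57 → hit
85 → hit
28 → miss, frames (61 57 85 28)
57 → hit
85 → hit
57 → hit
24 → miss, evict 61, frames (28 85 57 24)
57 → hit
24 → hit
26 → miss, evict 28, frames (85 57 24 26)
85 → hit
26 → hit
57 → hit
61 → miss, evict 24, frames (85 26 57 61)
57 → hit
61 → hit
57 → hit
Hits: 13 of 20 references → 13/20 = 0.6500.

0.65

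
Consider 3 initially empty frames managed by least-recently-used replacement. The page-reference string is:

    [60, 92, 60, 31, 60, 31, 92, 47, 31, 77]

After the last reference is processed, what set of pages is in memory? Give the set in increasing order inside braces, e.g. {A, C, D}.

60 → fault, frames (60)
92 → fault, frames (60 92)
60 → hit
31 → fault, frames (92 60 31)
60 → hit
31 → hit
92 → hit
47 → fault, evict 60, frames (31 92 47)
31 → hit
77 → fault, evict 92, frames (47 31 77)

{31, 47, 77}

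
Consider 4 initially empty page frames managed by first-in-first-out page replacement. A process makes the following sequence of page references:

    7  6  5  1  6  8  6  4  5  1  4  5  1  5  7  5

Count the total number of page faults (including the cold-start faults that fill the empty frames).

8

7 -> miss, frames (7)
6 -> miss, frames (7 6)
5 -> miss, frames (7 6 5)
1 -> miss, frames (7 6 5 1)
6 -> hit
8 -> miss, evict 7, frames (6 5 1 8)
6 -> hit
4 -> miss, evict 6, frames (5 1 8 4)
5 -> hit
1 -> hit
4 -> hit
5 -> hit
1 -> hit
5 -> hit
7 -> miss, evict 5, frames (1 8 4 7)
5 -> miss, evict 1, frames (8 4 7 5)
Page faults: 8.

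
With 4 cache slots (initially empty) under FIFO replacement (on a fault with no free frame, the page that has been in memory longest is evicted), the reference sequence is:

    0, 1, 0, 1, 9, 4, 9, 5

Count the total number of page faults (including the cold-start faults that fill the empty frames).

0: miss, frames {0}
1: miss, frames {0,1}
0: hit
1: hit
9: miss, frames {0,1,9}
4: miss, frames {0,1,9,4}
9: hit
5: miss, evict 0, frames {1,9,4,5}
Page faults: 5.

5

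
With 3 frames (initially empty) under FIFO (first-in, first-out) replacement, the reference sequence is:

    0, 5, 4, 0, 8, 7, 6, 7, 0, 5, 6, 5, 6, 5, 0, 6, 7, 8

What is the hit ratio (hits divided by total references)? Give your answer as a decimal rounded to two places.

0.44

0 → miss, frames [0]
5 → miss, frames [0, 5]
4 → miss, frames [0, 5, 4]
0 → hit
8 → miss, evict 0, frames [5, 4, 8]
7 → miss, evict 5, frames [4, 8, 7]
6 → miss, evict 4, frames [8, 7, 6]
7 → hit
0 → miss, evict 8, frames [7, 6, 0]
5 → miss, evict 7, frames [6, 0, 5]
6 → hit
5 → hit
6 → hit
5 → hit
0 → hit
6 → hit
7 → miss, evict 6, frames [0, 5, 7]
8 → miss, evict 0, frames [5, 7, 8]
Hits: 8 of 18 references → 8/18 = 0.4444.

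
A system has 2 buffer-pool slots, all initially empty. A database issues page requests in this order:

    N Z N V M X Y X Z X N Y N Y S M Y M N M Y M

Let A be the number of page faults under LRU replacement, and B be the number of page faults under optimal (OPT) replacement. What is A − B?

1

Under LRU: F F . F F F F . F . F F . . F F F . F . F . → 14 faults.
Under OPT: F F . F F F F . F . F F . . F F . . F . F . → 13 faults.
A − B = 14 − 13 = 1.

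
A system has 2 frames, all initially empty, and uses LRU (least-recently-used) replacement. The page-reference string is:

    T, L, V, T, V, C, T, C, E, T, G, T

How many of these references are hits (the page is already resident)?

3

T -> miss, frames [T]
L -> miss, frames [T, L]
V -> miss, evict T, frames [L, V]
T -> miss, evict L, frames [V, T]
V -> hit
C -> miss, evict T, frames [V, C]
T -> miss, evict V, frames [C, T]
C -> hit
E -> miss, evict T, frames [C, E]
T -> miss, evict C, frames [E, T]
G -> miss, evict E, frames [T, G]
T -> hit
Hits: 3.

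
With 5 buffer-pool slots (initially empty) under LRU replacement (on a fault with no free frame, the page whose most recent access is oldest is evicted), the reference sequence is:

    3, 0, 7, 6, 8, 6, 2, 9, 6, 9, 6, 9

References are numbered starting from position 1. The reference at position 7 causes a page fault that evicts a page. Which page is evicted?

pos 1: 3 -> miss, frames {3}
pos 2: 0 -> miss, frames {3,0}
pos 3: 7 -> miss, frames {3,0,7}
pos 4: 6 -> miss, frames {3,0,7,6}
pos 5: 8 -> miss, frames {3,0,7,6,8}
pos 6: 6 -> hit
pos 7: 2 -> miss, evict 3, frames {0,7,8,6,2}
At position 7, page 3 is evicted.

3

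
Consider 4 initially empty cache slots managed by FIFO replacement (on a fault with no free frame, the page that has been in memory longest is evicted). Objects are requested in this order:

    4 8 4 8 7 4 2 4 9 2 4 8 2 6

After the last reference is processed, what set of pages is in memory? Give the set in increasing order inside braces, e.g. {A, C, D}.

{4, 6, 8, 9}

4 -> miss, frames [4]
8 -> miss, frames [4, 8]
4 -> hit
8 -> hit
7 -> miss, frames [4, 8, 7]
4 -> hit
2 -> miss, frames [4, 8, 7, 2]
4 -> hit
9 -> miss, evict 4, frames [8, 7, 2, 9]
2 -> hit
4 -> miss, evict 8, frames [7, 2, 9, 4]
8 -> miss, evict 7, frames [2, 9, 4, 8]
2 -> hit
6 -> miss, evict 2, frames [9, 4, 8, 6]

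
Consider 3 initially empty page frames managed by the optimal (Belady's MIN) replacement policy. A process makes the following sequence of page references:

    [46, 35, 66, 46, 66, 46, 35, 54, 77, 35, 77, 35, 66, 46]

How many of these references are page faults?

46 → miss, frames [46]
35 → miss, frames [46, 35]
66 → miss, frames [46, 35, 66]
46 → hit
66 → hit
46 → hit
35 → hit
54 → miss, evict 46, frames [35, 66, 54]
77 → miss, evict 54, frames [35, 66, 77]
35 → hit
77 → hit
35 → hit
66 → hit
46 → miss, evict 77, frames [35, 66, 46]
Page faults: 6.

6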